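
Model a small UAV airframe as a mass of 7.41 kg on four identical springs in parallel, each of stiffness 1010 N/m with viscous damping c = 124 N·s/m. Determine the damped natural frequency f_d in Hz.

3.47 Hz

Parallel springs add: k_eq = 4 × 1010 = 4040 N/m.
ω_n = √(k_eq/m) = √(4040/7.41) = 23.35 rad/s.
Critical damping c_c = 2√(k_eq·m) = 2√(4040 × 7.41) = 346.0 N·s/m, so ζ = c/c_c = 124/346.0 = 0.3583.
ω_d = ω_n√(1 − ζ²) = 23.35 × √(1 − 0.128) = 21.80 rad/s.
f_d = ω_d/(2π) = 3.469 Hz.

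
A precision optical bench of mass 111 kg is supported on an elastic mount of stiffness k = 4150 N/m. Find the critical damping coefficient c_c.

1360 N·s/m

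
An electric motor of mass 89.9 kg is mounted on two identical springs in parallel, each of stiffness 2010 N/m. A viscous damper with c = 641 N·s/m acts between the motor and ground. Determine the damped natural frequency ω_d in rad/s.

5.66 rad/s

Parallel springs add: k_eq = 2 × 2010 = 4020 N/m.
ω_n = √(k_eq/m) = √(4020/89.9) = 6.687 rad/s.
Critical damping c_c = 2√(k_eq·m) = 2√(4020 × 89.9) = 1202 N·s/m, so ζ = c/c_c = 641/1202 = 0.5331.
ω_d = ω_n√(1 − ζ²) = 6.687 × √(1 − 0.284) = 5.657 rad/s.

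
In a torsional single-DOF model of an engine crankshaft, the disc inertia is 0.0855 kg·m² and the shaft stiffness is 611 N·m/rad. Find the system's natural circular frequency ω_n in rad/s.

ω_n = √(k_t/J) = √(611/0.0855) = √7146 = 84.54 rad/s.

84.5 rad/s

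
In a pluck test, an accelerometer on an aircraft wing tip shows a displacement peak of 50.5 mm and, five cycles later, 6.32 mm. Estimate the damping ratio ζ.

0.0660

Logarithmic decrement δ = (1/n)·ln(x₀/x_n) = (1/5)·ln(50.5/6.32) = (1/5)·ln(7.991) = 0.4157.
ζ = δ/√(4π² + δ²) = 0.4157/√(39.48 + 0.173) = 0.4157/6.297 = 0.06601.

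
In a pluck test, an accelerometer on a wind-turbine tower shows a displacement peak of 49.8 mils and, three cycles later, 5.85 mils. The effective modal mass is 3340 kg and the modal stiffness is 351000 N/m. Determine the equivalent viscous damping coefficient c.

7730 N·s/m

Logarithmic decrement δ = (1/n)·ln(x₀/x_n) = (1/3)·ln(49.8/5.85) = (1/3)·ln(8.513) = 0.7139.
ζ = δ/√(4π² + δ²) = 0.7139/√(39.48 + 0.510) = 0.7139/6.324 = 0.1129.
c = ζ · 2√(km) = 0.1129 × 2√(351000 × 3340) = 0.1129 × 68480 = 7730 N·s/m.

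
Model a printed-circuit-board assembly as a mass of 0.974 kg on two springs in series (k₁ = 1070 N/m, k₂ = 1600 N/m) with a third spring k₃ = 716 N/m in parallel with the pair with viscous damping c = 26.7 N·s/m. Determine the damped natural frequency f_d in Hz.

5.53 Hz

Series pair: k_s = k₁k₂/(k₁+k₂) = (1070)(1600)/(1070 + 1600) = 641.2 N/m. In parallel with k₃: k_eq = 641.2 + 716 = 1357 N/m.
ω_n = √(k_eq/m) = √(1357/0.974) = 37.33 rad/s.
Critical damping c_c = 2√(k_eq·m) = 2√(1357 × 0.974) = 72.72 N·s/m, so ζ = c/c_c = 26.7/72.72 = 0.3672.
ω_d = ω_n√(1 − ζ²) = 37.33 × √(1 − 0.135) = 34.72 rad/s.
f_d = ω_d/(2π) = 5.526 Hz.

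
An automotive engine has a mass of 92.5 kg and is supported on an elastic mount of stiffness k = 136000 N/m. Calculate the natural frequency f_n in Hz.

6.10 Hz

ω_n = √(k/m) = √(136000/92.5) = √1470 = 38.34 rad/s.
f_n = ω_n/(2π) = 38.34/6.283 = 6.103 Hz.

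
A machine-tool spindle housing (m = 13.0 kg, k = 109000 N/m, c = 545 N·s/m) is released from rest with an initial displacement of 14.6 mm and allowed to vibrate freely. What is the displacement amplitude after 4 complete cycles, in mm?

0.0396 mm

ζ = c/(2√(km)) = 545/(2√(109000 × 13.0)) = 545/2381 = 0.2289.
Logarithmic decrement δ = 2πζ/√(1 − ζ²) = 2π × 0.2289/√(1 − 0.0524) = 1.478.
After n cycles, x_n/x₀ = e^(−nδ), so x_4 = 14.6 × e^(−4 × 1.478) = 14.6 × 0.002711 = 0.03959 mm.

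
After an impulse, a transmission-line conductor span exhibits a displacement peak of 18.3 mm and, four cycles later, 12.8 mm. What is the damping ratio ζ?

Logarithmic decrement δ = (1/n)·ln(x₀/x_n) = (1/4)·ln(18.3/12.8) = (1/4)·ln(1.430) = 0.08936.
ζ = δ/√(4π² + δ²) = 0.08936/√(39.48 + 0.00799) = 0.08936/6.284 = 0.01422.

0.0142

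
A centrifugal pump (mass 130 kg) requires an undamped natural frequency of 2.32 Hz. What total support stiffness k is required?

ω_n = 2πf_n = 2π × 2.32 = 14.58 rad/s.
k = m·ω_n² = 130 × 14.58² = 130 × 212.5 = 27620 N/m.

27600 N/m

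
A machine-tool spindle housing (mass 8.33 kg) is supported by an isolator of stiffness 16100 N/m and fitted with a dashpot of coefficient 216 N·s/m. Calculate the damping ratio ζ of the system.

ω_n = √(k/m) = √(16100/8.33) = 43.96 rad/s.
Critical damping c_c = 2√(k·m) = 2√(16100 × 8.33) = 732.4 N·s/m, so ζ = c/c_c = 216/732.4 = 0.2949.

0.295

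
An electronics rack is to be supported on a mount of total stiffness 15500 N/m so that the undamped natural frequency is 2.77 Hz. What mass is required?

51.2 kg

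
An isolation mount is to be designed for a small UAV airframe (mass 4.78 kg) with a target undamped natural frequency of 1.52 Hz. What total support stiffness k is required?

436 N/m

ω_n = 2πf_n = 2π × 1.52 = 9.550 rad/s.
k = m·ω_n² = 4.78 × 9.550² = 4.78 × 91.21 = 436.0 N/m.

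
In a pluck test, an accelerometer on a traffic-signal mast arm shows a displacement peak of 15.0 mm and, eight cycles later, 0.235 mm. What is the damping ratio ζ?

0.0824

Logarithmic decrement δ = (1/n)·ln(x₀/x_n) = (1/8)·ln(15.0/0.235) = (1/8)·ln(63.83) = 0.5195.
ζ = δ/√(4π² + δ²) = 0.5195/√(39.48 + 0.270) = 0.5195/6.305 = 0.08240.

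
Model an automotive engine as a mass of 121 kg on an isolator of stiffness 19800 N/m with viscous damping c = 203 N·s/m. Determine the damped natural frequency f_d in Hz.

ω_n = √(k/m) = √(19800/121) = 12.79 rad/s.
Critical damping c_c = 2√(k·m) = 2√(19800 × 121) = 3096 N·s/m, so ζ = c/c_c = 203/3096 = 0.06558.
ω_d = ω_n√(1 − ζ²) = 12.79 × √(1 − 0.00430) = 12.76 rad/s.
f_d = ω_d/(2π) = 2.032 Hz.

2.03 Hz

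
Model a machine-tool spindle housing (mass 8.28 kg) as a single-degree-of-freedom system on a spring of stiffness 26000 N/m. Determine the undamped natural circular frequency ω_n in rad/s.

56.0 rad/s

ω_n = √(k/m) = √(26000/8.28) = √3140 = 56.04 rad/s.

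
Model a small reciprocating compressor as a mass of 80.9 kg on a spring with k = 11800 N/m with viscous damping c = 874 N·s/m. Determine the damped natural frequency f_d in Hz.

ω_n = √(k/m) = √(11800/80.9) = 12.08 rad/s.
Critical damping c_c = 2√(k·m) = 2√(11800 × 80.9) = 1954 N·s/m, so ζ = c/c_c = 874/1954 = 0.4473.
ω_d = ω_n√(1 − ζ²) = 12.08 × √(1 − 0.200) = 10.80 rad/s.
f_d = ω_d/(2π) = 1.719 Hz.

1.72 Hz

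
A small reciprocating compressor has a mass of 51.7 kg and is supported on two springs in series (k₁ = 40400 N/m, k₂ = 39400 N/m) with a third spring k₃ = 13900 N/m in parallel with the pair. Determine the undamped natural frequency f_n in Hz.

4.07 Hz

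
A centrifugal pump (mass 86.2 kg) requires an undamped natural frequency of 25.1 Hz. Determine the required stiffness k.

ω_n = 2πf_n = 2π × 25.1 = 157.7 rad/s.
k = m·ω_n² = 86.2 × 157.7² = 86.2 × 24870 = 2144000 N/m.

2140000 N/m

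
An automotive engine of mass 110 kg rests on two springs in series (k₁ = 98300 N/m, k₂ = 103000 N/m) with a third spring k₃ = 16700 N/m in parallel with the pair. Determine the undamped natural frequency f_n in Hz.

3.93 Hz

Series pair: k_s = k₁k₂/(k₁+k₂) = (98300)(103000)/(98300 + 103000) = 50300 N/m. In parallel with k₃: k_eq = 50300 + 16700 = 67000 N/m.
ω_n = √(k_eq/m) = √(67000/110) = √609.1 = 24.68 rad/s.
f_n = ω_n/(2π) = 24.68/6.283 = 3.928 Hz.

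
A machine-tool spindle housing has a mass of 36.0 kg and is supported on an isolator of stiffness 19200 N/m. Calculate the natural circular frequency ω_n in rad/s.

23.1 rad/s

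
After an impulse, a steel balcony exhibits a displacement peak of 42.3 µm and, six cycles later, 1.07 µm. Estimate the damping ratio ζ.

Logarithmic decrement δ = (1/n)·ln(x₀/x_n) = (1/6)·ln(42.3/1.07) = (1/6)·ln(39.53) = 0.6129.
ζ = δ/√(4π² + δ²) = 0.6129/√(39.48 + 0.376) = 0.6129/6.313 = 0.09708.

0.0971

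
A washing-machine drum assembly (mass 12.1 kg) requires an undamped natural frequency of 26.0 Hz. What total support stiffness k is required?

ω_n = 2πf_n = 2π × 26.0 = 163.4 rad/s.
k = m·ω_n² = 12.1 × 163.4² = 12.1 × 26690 = 322900 N/m.

323000 N/m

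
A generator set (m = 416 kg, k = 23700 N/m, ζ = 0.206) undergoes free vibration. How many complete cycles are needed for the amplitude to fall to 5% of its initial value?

Logarithmic decrement δ = 2πζ/√(1 − ζ²) = 2π × 0.2060/√(1 − 0.0424) = 1.323.
x_n/x₀ = e^(−nδ) ≤ 0.05; take ln: n ≥ ln(1/0.05)/δ = 2.996/1.323 = 2.265.
So 3 complete cycles are required.

3 cycles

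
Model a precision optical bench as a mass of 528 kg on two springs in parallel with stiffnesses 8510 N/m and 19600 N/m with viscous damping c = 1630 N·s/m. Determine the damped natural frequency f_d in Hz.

1.13 Hz

Parallel springs add: k_eq = 8510 + 19600 = 28110 N/m.
ω_n = √(k_eq/m) = √(28110/528) = 7.296 rad/s.
Critical damping c_c = 2√(k_eq·m) = 2√(28110 × 528) = 7705 N·s/m, so ζ = c/c_c = 1630/7705 = 0.2115.
ω_d = ω_n√(1 − ζ²) = 7.296 × √(1 − 0.0448) = 7.131 rad/s.
f_d = ω_d/(2π) = 1.135 Hz.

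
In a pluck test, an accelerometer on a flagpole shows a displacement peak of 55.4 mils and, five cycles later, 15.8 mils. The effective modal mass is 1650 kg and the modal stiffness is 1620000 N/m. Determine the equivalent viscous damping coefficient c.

Logarithmic decrement δ = (1/n)·ln(x₀/x_n) = (1/5)·ln(55.4/15.8) = (1/5)·ln(3.506) = 0.2509.
ζ = δ/√(4π² + δ²) = 0.2509/√(39.48 + 0.0630) = 0.2509/6.288 = 0.03990.
c = ζ · 2√(km) = 0.03990 × 2√(1620000 × 1650) = 0.03990 × 103400 = 4126 N·s/m.

4130 N·s/m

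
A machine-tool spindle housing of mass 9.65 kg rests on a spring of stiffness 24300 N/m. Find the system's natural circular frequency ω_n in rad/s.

ω_n = √(k/m) = √(24300/9.65) = √2518 = 50.18 rad/s.

50.2 rad/s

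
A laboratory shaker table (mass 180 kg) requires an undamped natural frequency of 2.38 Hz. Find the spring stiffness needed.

ω_n = 2πf_n = 2π × 2.38 = 14.95 rad/s.
k = m·ω_n² = 180 × 14.95² = 180 × 223.6 = 40250 N/m.

40300 N/m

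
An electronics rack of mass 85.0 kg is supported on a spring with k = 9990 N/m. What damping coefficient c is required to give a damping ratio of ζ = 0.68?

c_c = 2√(k·m) = 2√(9990 × 85.0) = 1843 N·s/m.
c = ζ·c_c = 0.68 × 1843 = 1253 N·s/m.

1250 N·s/m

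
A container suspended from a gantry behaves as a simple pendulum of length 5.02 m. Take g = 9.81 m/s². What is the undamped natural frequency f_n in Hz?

0.222 Hz

For a simple pendulum ω_n = √(g/L) = √(9.81/5.02) = √1.954 = 1.398 rad/s.
f_n = ω_n/(2π) = 1.398/6.283 = 0.2225 Hz.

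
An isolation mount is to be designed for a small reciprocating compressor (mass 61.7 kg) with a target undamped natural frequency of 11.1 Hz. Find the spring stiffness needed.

300000 N/m

ω_n = 2πf_n = 2π × 11.1 = 69.74 rad/s.
k = m·ω_n² = 61.7 × 69.74² = 61.7 × 4864 = 300100 N/m.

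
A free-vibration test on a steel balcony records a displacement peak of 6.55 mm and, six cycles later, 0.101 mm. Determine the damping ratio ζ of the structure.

0.110

Logarithmic decrement δ = (1/n)·ln(x₀/x_n) = (1/6)·ln(6.55/0.101) = (1/6)·ln(64.85) = 0.6953.
ζ = δ/√(4π² + δ²) = 0.6953/√(39.48 + 0.484) = 0.6953/6.322 = 0.1100.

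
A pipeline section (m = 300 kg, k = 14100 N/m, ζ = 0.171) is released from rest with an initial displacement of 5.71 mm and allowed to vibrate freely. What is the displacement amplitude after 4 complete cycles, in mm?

0.0728 mm

Logarithmic decrement δ = 2πζ/√(1 − ζ²) = 2π × 0.1710/√(1 − 0.0292) = 1.090.
After n cycles, x_n/x₀ = e^(−nδ), so x_4 = 5.71 × e^(−4 × 1.090) = 5.71 × 0.01275 = 0.07282 mm.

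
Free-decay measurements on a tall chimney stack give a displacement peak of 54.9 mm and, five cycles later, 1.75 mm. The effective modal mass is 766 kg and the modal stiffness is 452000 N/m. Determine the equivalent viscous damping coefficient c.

Logarithmic decrement δ = (1/n)·ln(x₀/x_n) = (1/5)·ln(54.9/1.75) = (1/5)·ln(31.37) = 0.6892.
ζ = δ/√(4π² + δ²) = 0.6892/√(39.48 + 0.475) = 0.6892/6.321 = 0.1090.
c = ζ · 2√(km) = 0.1090 × 2√(452000 × 766) = 0.1090 × 37210 = 4058 N·s/m.

4060 N·s/m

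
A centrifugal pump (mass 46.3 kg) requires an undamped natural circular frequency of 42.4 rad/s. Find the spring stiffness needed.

83200 N/m

k = m·ω_n² = 46.3 × 42.40² = 46.3 × 1798 = 83240 N/m.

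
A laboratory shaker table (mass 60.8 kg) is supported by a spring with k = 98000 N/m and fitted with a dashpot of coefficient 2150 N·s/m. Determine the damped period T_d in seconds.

0.174 s

ω_n = √(k/m) = √(98000/60.8) = 40.15 rad/s.
Critical damping c_c = 2√(k·m) = 2√(98000 × 60.8) = 4882 N·s/m, so ζ = c/c_c = 2150/4882 = 0.4404.
ω_d = ω_n√(1 − ζ²) = 40.15 × √(1 − 0.194) = 36.04 rad/s.
T_d = 2π/ω_d = 0.1743 s.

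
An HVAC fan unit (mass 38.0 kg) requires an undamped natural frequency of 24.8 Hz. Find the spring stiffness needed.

923000 N/m

ω_n = 2πf_n = 2π × 24.8 = 155.8 rad/s.
k = m·ω_n² = 38.0 × 155.8² = 38.0 × 24280 = 922700 N/m.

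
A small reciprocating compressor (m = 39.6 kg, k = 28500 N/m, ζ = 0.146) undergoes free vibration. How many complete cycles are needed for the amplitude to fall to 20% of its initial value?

2 cycles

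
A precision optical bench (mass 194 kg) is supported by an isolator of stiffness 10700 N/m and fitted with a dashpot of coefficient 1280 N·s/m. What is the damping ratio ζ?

ω_n = √(k/m) = √(10700/194) = 7.427 rad/s.
Critical damping c_c = 2√(k·m) = 2√(10700 × 194) = 2882 N·s/m, so ζ = c/c_c = 1280/2882 = 0.4442.

0.444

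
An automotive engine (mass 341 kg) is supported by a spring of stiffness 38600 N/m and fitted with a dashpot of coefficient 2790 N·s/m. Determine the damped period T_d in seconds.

0.640 s

ω_n = √(k/m) = √(38600/341) = 10.64 rad/s.
Critical damping c_c = 2√(k·m) = 2√(38600 × 341) = 7256 N·s/m, so ζ = c/c_c = 2790/7256 = 0.3845.
ω_d = ω_n√(1 − ζ²) = 10.64 × √(1 − 0.148) = 9.821 rad/s.
T_d = 2π/ω_d = 0.6397 s.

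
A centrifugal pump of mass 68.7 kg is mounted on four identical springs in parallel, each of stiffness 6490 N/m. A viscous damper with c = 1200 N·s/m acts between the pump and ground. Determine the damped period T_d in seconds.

0.362 s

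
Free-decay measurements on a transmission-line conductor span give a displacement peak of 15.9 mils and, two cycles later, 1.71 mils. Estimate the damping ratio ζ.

0.175

Logarithmic decrement δ = (1/n)·ln(x₀/x_n) = (1/2)·ln(15.9/1.71) = (1/2)·ln(9.298) = 1.115.
ζ = δ/√(4π² + δ²) = 1.115/√(39.48 + 1.24) = 1.115/6.381 = 0.1747.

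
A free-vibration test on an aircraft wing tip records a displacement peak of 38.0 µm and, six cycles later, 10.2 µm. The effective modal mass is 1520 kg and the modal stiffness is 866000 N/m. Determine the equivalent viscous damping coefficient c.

2530 N·s/m

Logarithmic decrement δ = (1/n)·ln(x₀/x_n) = (1/6)·ln(38.0/10.2) = (1/6)·ln(3.725) = 0.2192.
ζ = δ/√(4π² + δ²) = 0.2192/√(39.48 + 0.0480) = 0.2192/6.287 = 0.03487.
c = ζ · 2√(km) = 0.03487 × 2√(866000 × 1520) = 0.03487 × 72560 = 2530 N·s/m.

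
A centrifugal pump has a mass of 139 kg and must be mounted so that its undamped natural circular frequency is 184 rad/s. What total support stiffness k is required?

k = m·ω_n² = 139 × 184.0² = 139 × 33860 = 4706000 N/m.

4710000 N/m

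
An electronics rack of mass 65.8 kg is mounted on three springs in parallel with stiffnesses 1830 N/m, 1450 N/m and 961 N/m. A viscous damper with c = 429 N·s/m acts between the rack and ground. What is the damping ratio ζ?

0.406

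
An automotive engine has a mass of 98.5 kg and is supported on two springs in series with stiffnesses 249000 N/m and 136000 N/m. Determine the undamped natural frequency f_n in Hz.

4.76 Hz

Series springs: 1/k_eq = 1/249000 + 1/136000 = 1.137×10^-5, so k_eq = 87960 N/m.
ω_n = √(k_eq/m) = √(87960/98.5) = √893.0 = 29.88 rad/s.
f_n = ω_n/(2π) = 29.88/6.283 = 4.756 Hz.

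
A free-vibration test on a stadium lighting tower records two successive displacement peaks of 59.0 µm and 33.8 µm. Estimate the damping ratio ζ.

Logarithmic decrement δ = (1/n)·ln(x₀/x_n) = (1/1)·ln(59.0/33.8) = (1/1)·ln(1.746) = 0.5571.
ζ = δ/√(4π² + δ²) = 0.5571/√(39.48 + 0.310) = 0.5571/6.308 = 0.08832.

0.0883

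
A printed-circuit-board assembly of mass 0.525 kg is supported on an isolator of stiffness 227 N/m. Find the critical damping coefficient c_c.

21.8 N·s/m

c_c = 2√(k·m) = 2√(227.0 × 0.525) = 2 × 10.92 = 21.83 N·s/m.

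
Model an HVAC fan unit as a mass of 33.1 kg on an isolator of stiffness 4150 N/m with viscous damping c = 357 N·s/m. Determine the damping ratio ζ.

0.482

ω_n = √(k/m) = √(4150/33.1) = 11.20 rad/s.
Critical damping c_c = 2√(k·m) = 2√(4150 × 33.1) = 741.3 N·s/m, so ζ = c/c_c = 357/741.3 = 0.4816.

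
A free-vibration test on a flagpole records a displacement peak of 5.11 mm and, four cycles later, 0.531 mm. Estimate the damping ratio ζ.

Logarithmic decrement δ = (1/n)·ln(x₀/x_n) = (1/4)·ln(5.11/0.531) = (1/4)·ln(9.623) = 0.5660.
ζ = δ/√(4π² + δ²) = 0.5660/√(39.48 + 0.320) = 0.5660/6.309 = 0.08973.

0.0897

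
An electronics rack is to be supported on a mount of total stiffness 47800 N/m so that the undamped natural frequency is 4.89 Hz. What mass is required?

ω_n = 2πf_n = 2π × 4.89 = 30.72 rad/s.
m = k/ω_n² = 47800/30.72² = 47800/944.0 = 50.63 kg.

50.6 kg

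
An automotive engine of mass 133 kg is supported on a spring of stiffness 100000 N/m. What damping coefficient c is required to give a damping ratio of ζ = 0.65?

4740 N·s/m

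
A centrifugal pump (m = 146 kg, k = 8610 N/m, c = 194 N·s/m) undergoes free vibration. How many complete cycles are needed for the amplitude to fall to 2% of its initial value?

ζ = c/(2√(km)) = 194/(2√(8610 × 146)) = 194/2242 = 0.08652.
Logarithmic decrement δ = 2πζ/√(1 − ζ²) = 2π × 0.08652/√(1 − 0.00748) = 0.5456.
x_n/x₀ = e^(−nδ) ≤ 0.02; take ln: n ≥ ln(1/0.02)/δ = 3.912/0.5456 = 7.170.
So 8 complete cycles are required.

8 cycles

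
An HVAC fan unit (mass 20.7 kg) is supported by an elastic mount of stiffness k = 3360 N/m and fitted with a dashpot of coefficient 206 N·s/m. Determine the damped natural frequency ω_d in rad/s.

11.7 rad/s

ω_n = √(k/m) = √(3360/20.7) = 12.74 rad/s.
Critical damping c_c = 2√(k·m) = 2√(3360 × 20.7) = 527.5 N·s/m, so ζ = c/c_c = 206/527.5 = 0.3906.
ω_d = ω_n√(1 − ζ²) = 12.74 × √(1 − 0.153) = 11.73 rad/s.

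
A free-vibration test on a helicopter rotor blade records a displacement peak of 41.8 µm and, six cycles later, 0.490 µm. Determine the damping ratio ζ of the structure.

Logarithmic decrement δ = (1/n)·ln(x₀/x_n) = (1/6)·ln(41.8/0.490) = (1/6)·ln(85.31) = 0.7410.
ζ = δ/√(4π² + δ²) = 0.7410/√(39.48 + 0.549) = 0.7410/6.327 = 0.1171.

0.117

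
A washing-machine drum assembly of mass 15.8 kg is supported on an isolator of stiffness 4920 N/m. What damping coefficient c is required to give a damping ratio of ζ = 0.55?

c_c = 2√(k·m) = 2√(4920 × 15.8) = 557.6 N·s/m.
c = ζ·c_c = 0.55 × 557.6 = 306.7 N·s/m.

307 N·s/m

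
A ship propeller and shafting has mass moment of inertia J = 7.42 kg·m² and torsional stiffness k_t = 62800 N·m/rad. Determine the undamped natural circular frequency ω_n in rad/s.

ω_n = √(k_t/J) = √(62800/7.42) = √8464 = 92.00 rad/s.

92.0 rad/s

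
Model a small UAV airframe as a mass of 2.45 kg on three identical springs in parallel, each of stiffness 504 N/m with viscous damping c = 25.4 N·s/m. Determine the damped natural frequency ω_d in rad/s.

24.3 rad/s

Parallel springs add: k_eq = 3 × 504 = 1512 N/m.
ω_n = √(k_eq/m) = √(1512/2.45) = 24.84 rad/s.
Critical damping c_c = 2√(k_eq·m) = 2√(1512 × 2.45) = 121.7 N·s/m, so ζ = c/c_c = 25.4/121.7 = 0.2087.
ω_d = ω_n√(1 − ζ²) = 24.84 × √(1 − 0.0435) = 24.30 rad/s.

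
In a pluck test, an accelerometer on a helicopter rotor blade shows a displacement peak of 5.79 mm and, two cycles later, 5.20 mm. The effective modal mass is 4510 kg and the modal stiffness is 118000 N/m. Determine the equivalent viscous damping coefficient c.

395 N·s/m

Logarithmic decrement δ = (1/n)·ln(x₀/x_n) = (1/2)·ln(5.79/5.20) = (1/2)·ln(1.113) = 0.05374.
ζ = δ/√(4π² + δ²) = 0.05374/√(39.48 + 0.00289) = 0.05374/6.283 = 0.008552.
c = ζ · 2√(km) = 0.008552 × 2√(118000 × 4510) = 0.008552 × 46140 = 394.6 N·s/m.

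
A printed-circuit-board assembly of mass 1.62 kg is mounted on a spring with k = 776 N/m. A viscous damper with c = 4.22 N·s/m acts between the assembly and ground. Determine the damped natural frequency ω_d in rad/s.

21.8 rad/s

ω_n = √(k/m) = √(776.0/1.62) = 21.89 rad/s.
Critical damping c_c = 2√(k·m) = 2√(776.0 × 1.62) = 70.91 N·s/m, so ζ = c/c_c = 4.22/70.91 = 0.05951.
ω_d = ω_n√(1 − ζ²) = 21.89 × √(1 − 0.00354) = 21.85 rad/s.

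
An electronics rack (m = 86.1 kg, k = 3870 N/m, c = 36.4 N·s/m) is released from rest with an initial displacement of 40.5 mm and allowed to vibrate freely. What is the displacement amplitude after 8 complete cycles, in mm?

ζ = c/(2√(km)) = 36.4/(2√(3870 × 86.1)) = 36.4/1154 = 0.03153.
Logarithmic decrement δ = 2πζ/√(1 − ζ²) = 2π × 0.03153/√(1 − 0.000994) = 0.1982.
After n cycles, x_n/x₀ = e^(−nδ), so x_8 = 40.5 × e^(−8 × 0.1982) = 40.5 × 0.2048 = 8.295 mm.

8.30 mm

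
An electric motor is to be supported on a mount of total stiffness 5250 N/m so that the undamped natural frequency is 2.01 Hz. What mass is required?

ω_n = 2πf_n = 2π × 2.01 = 12.63 rad/s.
m = k/ω_n² = 5250/12.63² = 5250/159.5 = 32.92 kg.

32.9 kg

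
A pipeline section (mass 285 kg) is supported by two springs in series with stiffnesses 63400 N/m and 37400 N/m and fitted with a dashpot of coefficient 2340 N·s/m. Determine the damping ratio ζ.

0.452

Series springs: 1/k_eq = 1/63400 + 1/37400 = 4.251×10^-5, so k_eq = 23520 N/m.
ω_n = √(k_eq/m) = √(23520/285) = 9.085 rad/s.
Critical damping c_c = 2√(k_eq·m) = 2√(23520 × 285) = 5178 N·s/m, so ζ = c/c_c = 2340/5178 = 0.4519.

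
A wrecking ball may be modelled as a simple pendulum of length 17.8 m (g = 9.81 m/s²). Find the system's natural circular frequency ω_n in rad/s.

For a simple pendulum ω_n = √(g/L) = √(9.81/17.8) = √0.5511 = 0.7424 rad/s.

0.742 rad/s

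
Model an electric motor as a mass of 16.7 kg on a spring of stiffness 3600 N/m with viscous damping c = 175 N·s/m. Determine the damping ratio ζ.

ω_n = √(k/m) = √(3600/16.7) = 14.68 rad/s.
Critical damping c_c = 2√(k·m) = 2√(3600 × 16.7) = 490.4 N·s/m, so ζ = c/c_c = 175/490.4 = 0.3569.

0.357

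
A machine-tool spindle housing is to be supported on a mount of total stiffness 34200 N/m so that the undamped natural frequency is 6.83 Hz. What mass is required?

18.6 kg

ω_n = 2πf_n = 2π × 6.83 = 42.91 rad/s.
m = k/ω_n² = 34200/42.91² = 34200/1842 = 18.57 kg.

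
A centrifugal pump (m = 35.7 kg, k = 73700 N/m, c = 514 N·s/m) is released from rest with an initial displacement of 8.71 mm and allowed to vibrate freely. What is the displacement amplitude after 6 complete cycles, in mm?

0.0205 mm

ζ = c/(2√(km)) = 514/(2√(73700 × 35.7)) = 514/3244 = 0.1584.
Logarithmic decrement δ = 2πζ/√(1 − ζ²) = 2π × 0.1584/√(1 − 0.0251) = 1.008.
After n cycles, x_n/x₀ = e^(−nδ), so x_6 = 8.71 × e^(−6 × 1.008) = 8.71 × 0.002359 = 0.02055 mm.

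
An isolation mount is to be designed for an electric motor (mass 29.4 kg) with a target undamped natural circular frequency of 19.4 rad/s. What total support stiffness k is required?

k = m·ω_n² = 29.4 × 19.40² = 29.4 × 376.4 = 11060 N/m.

11100 N/m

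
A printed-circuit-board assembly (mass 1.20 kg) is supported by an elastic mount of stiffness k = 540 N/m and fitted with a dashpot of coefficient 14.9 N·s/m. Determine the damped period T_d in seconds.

ω_n = √(k/m) = √(540.0/1.20) = 21.21 rad/s.
Critical damping c_c = 2√(k·m) = 2√(540.0 × 1.20) = 50.91 N·s/m, so ζ = c/c_c = 14.9/50.91 = 0.2927.
ω_d = ω_n√(1 − ζ²) = 21.21 × √(1 − 0.0857) = 20.28 rad/s.
T_d = 2π/ω_d = 0.3098 s.

0.310 s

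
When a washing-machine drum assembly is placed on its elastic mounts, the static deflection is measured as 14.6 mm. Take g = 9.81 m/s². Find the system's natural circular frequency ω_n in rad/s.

25.9 rad/s

ω_n = √(g/δ_st) = √(9.81/0.0146) = √671.9 = 25.92 rad/s.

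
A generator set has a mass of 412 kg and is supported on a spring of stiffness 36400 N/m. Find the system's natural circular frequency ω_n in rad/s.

ω_n = √(k/m) = √(36400/412) = √88.35 = 9.399 rad/s.

9.40 rad/s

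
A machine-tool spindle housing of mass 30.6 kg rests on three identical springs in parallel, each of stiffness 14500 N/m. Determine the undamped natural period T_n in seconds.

Parallel springs add: k_eq = 3 × 14500 = 43500 N/m.
ω_n = √(k_eq/m) = √(43500/30.6) = √1422 = 37.70 rad/s.
T_n = 2π/ω_n = 6.283/37.70 = 0.1666 s.

0.167 s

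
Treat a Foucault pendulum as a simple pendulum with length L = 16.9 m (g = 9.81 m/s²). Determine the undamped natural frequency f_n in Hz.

For a simple pendulum ω_n = √(g/L) = √(9.81/16.9) = √0.5805 = 0.7619 rad/s.
f_n = ω_n/(2π) = 0.7619/6.283 = 0.1213 Hz.

0.121 Hz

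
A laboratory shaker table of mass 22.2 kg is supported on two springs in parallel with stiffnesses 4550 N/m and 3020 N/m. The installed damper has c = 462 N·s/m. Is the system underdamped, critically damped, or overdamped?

underdamped

Parallel springs add: k_eq = 4550 + 3020 = 7570 N/m.
c_c = 2√(k_eq·m) = 819.9 N·s/m; ζ = c/c_c = 462/819.9 = 0.563.
Since ζ < 1 the system is underdamped.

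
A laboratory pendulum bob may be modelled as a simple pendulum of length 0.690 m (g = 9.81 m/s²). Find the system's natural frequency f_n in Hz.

0.600 Hz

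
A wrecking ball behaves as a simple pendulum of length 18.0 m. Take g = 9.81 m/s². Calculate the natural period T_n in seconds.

8.51 s

For a simple pendulum ω_n = √(g/L) = √(9.81/18.0) = √0.5450 = 0.7382 rad/s.
T_n = 2π/ω_n = 6.283/0.7382 = 8.511 s.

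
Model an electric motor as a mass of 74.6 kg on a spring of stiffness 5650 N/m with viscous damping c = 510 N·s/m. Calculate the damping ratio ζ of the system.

0.393

ω_n = √(k/m) = √(5650/74.6) = 8.703 rad/s.
Critical damping c_c = 2√(k·m) = 2√(5650 × 74.6) = 1298 N·s/m, so ζ = c/c_c = 510/1298 = 0.3928.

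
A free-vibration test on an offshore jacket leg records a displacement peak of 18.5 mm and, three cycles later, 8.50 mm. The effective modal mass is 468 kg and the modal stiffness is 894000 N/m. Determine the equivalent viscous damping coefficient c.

Logarithmic decrement δ = (1/n)·ln(x₀/x_n) = (1/3)·ln(18.5/8.50) = (1/3)·ln(2.176) = 0.2592.
ζ = δ/√(4π² + δ²) = 0.2592/√(39.48 + 0.0672) = 0.2592/6.289 = 0.04122.
c = ζ · 2√(km) = 0.04122 × 2√(894000 × 468) = 0.04122 × 40910 = 1686 N·s/m.

1690 N·s/m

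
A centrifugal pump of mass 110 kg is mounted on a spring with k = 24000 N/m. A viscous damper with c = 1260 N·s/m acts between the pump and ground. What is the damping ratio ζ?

0.388

ω_n = √(k/m) = √(24000/110) = 14.77 rad/s.
Critical damping c_c = 2√(k·m) = 2√(24000 × 110) = 3250 N·s/m, so ζ = c/c_c = 1260/3250 = 0.3877.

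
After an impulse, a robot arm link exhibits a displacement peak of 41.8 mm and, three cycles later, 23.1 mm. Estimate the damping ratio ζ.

0.0314

Logarithmic decrement δ = (1/n)·ln(x₀/x_n) = (1/3)·ln(41.8/23.1) = (1/3)·ln(1.810) = 0.1977.
ζ = δ/√(4π² + δ²) = 0.1977/√(39.48 + 0.0391) = 0.1977/6.286 = 0.03145.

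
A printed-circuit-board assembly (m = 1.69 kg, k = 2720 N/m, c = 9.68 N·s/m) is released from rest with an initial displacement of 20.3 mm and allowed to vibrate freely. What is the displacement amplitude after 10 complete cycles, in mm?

0.226 mm

ζ = c/(2√(km)) = 9.68/(2√(2720 × 1.69)) = 9.68/135.6 = 0.07139.
Logarithmic decrement δ = 2πζ/√(1 − ζ²) = 2π × 0.07139/√(1 − 0.00510) = 0.4497.
After n cycles, x_n/x₀ = e^(−nδ), so x_10 = 20.3 × e^(−10 × 0.4497) = 20.3 × 0.01114 = 0.2262 mm.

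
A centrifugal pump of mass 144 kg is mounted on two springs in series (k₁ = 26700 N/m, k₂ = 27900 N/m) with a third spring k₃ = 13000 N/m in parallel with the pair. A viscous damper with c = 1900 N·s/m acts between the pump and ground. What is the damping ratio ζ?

0.485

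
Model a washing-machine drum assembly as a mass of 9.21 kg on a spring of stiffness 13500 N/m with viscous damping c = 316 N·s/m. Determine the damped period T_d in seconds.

ω_n = √(k/m) = √(13500/9.21) = 38.29 rad/s.
Critical damping c_c = 2√(k·m) = 2√(13500 × 9.21) = 705.2 N·s/m, so ζ = c/c_c = 316/705.2 = 0.4481.
ω_d = ω_n√(1 − ζ²) = 38.29 × √(1 − 0.201) = 34.23 rad/s.
T_d = 2π/ω_d = 0.1836 s.

0.184 s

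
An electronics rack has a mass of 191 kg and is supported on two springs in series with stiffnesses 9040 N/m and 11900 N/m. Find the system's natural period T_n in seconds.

Series springs: 1/k_eq = 1/9040 + 1/11900 = 0.0001947, so k_eq = 5137 N/m.
ω_n = √(k_eq/m) = √(5137/191) = √26.90 = 5.186 rad/s.
T_n = 2π/ω_n = 6.283/5.186 = 1.212 s.

1.21 s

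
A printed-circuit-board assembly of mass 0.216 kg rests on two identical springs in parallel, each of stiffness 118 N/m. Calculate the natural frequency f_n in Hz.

Parallel springs add: k_eq = 2 × 118 = 236.0 N/m.
ω_n = √(k_eq/m) = √(236.0/0.216) = √1093 = 33.05 rad/s.
f_n = ω_n/(2π) = 33.05/6.283 = 5.261 Hz.

5.26 Hz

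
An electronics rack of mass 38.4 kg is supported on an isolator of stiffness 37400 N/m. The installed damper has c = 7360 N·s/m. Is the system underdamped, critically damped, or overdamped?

c_c = 2√(k·m) = 2397 N·s/m; ζ = c/c_c = 7360/2397 = 3.07.
Since ζ > 1 the system is overdamped.

overdamped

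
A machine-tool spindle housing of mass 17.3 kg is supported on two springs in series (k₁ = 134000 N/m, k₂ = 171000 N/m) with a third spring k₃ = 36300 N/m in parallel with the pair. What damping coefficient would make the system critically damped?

2780 N·s/m

Series pair: k_s = k₁k₂/(k₁+k₂) = (134000)(171000)/(134000 + 171000) = 75130 N/m. In parallel with k₃: k_eq = 75130 + 36300 = 111400 N/m.
c_c = 2√(k_eq·m) = 2√(111400 × 17.3) = 2 × 1388 = 2777 N·s/m.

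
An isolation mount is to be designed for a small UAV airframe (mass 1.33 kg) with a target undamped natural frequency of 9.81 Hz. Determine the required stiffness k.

5050 N/m

ω_n = 2πf_n = 2π × 9.81 = 61.64 rad/s.
k = m·ω_n² = 1.33 × 61.64² = 1.33 × 3799 = 5053 N/m.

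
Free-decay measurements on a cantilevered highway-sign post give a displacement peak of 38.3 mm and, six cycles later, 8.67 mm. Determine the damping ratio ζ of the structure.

0.0394

Logarithmic decrement δ = (1/n)·ln(x₀/x_n) = (1/6)·ln(38.3/8.67) = (1/6)·ln(4.418) = 0.2476.
ζ = δ/√(4π² + δ²) = 0.2476/√(39.48 + 0.0613) = 0.2476/6.288 = 0.03938.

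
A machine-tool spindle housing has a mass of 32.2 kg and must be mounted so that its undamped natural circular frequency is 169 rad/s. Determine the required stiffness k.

920000 N/m

k = m·ω_n² = 32.2 × 169.0² = 32.2 × 28560 = 919700 N/m.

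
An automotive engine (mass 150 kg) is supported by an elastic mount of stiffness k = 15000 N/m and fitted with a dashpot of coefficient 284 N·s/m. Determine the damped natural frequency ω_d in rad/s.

9.96 rad/s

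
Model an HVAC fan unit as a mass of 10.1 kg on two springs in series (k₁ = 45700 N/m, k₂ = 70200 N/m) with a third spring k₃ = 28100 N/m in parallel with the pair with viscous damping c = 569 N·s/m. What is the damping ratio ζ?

0.379

Series pair: k_s = k₁k₂/(k₁+k₂) = (45700)(70200)/(45700 + 70200) = 27680 N/m. In parallel with k₃: k_eq = 27680 + 28100 = 55780 N/m.
ω_n = √(k_eq/m) = √(55780/10.1) = 74.32 rad/s.
Critical damping c_c = 2√(k_eq·m) = 2√(55780 × 10.1) = 1501 N·s/m, so ζ = c/c_c = 569/1501 = 0.3790.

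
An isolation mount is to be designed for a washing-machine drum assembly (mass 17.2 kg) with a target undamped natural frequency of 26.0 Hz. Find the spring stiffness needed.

459000 N/m

ω_n = 2πf_n = 2π × 26.0 = 163.4 rad/s.
k = m·ω_n² = 17.2 × 163.4² = 17.2 × 26690 = 459000 N/m.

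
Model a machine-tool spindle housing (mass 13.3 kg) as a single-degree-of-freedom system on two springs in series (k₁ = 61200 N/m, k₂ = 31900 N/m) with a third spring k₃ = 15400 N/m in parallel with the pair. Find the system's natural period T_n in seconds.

Series pair: k_s = k₁k₂/(k₁+k₂) = (61200)(31900)/(61200 + 31900) = 20970 N/m. In parallel with k₃: k_eq = 20970 + 15400 = 36370 N/m.
ω_n = √(k_eq/m) = √(36370/13.3) = √2735 = 52.29 rad/s.
T_n = 2π/ω_n = 6.283/52.29 = 0.1202 s.

0.120 s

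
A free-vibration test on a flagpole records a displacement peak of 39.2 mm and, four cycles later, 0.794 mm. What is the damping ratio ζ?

0.153

Logarithmic decrement δ = (1/n)·ln(x₀/x_n) = (1/4)·ln(39.2/0.794) = (1/4)·ln(49.37) = 0.9748.
ζ = δ/√(4π² + δ²) = 0.9748/√(39.48 + 0.950) = 0.9748/6.358 = 0.1533.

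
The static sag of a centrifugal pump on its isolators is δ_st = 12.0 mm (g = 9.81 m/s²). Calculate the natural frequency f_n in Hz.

4.55 Hz

ω_n = √(g/δ_st) = √(9.81/0.0120) = √817.5 = 28.59 rad/s.
f_n = ω_n/(2π) = 28.59/6.283 = 4.551 Hz.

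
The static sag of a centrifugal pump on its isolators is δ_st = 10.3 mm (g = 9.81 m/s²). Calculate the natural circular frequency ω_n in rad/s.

30.9 rad/s

ω_n = √(g/δ_st) = √(9.81/0.0103) = √952.4 = 30.86 rad/s.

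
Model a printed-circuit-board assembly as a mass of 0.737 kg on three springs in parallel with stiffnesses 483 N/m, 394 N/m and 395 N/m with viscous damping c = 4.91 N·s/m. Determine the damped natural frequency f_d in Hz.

6.59 Hz

Parallel springs add: k_eq = 483 + 394 + 395 = 1272 N/m.
ω_n = √(k_eq/m) = √(1272/0.737) = 41.54 rad/s.
Critical damping c_c = 2√(k_eq·m) = 2√(1272 × 0.737) = 61.24 N·s/m, so ζ = c/c_c = 4.91/61.24 = 0.08018.
ω_d = ω_n√(1 − ζ²) = 41.54 × √(1 − 0.00643) = 41.41 rad/s.
f_d = ω_d/(2π) = 6.591 Hz.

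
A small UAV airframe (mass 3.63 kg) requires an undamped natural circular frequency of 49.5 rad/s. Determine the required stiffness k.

k = m·ω_n² = 3.63 × 49.50² = 3.63 × 2450 = 8894 N/m.

8890 N/m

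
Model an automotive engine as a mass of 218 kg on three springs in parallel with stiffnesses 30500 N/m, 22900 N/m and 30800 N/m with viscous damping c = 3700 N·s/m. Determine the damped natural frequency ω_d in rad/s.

17.7 rad/s

Parallel springs add: k_eq = 30500 + 22900 + 30800 = 84200 N/m.
ω_n = √(k_eq/m) = √(84200/218) = 19.65 rad/s.
Critical damping c_c = 2√(k_eq·m) = 2√(84200 × 218) = 8569 N·s/m, so ζ = c/c_c = 3700/8569 = 0.4318.
ω_d = ω_n√(1 − ζ²) = 19.65 × √(1 − 0.186) = 17.73 rad/s.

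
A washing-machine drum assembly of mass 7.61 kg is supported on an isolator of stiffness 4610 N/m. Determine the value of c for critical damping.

c_c = 2√(k·m) = 2√(4610 × 7.61) = 2 × 187.3 = 374.6 N·s/m.

375 N·s/m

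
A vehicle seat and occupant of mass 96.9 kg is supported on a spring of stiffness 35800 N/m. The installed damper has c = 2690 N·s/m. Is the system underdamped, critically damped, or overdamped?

underdamped

c_c = 2√(k·m) = 3725 N·s/m; ζ = c/c_c = 2690/3725 = 0.722.
Since ζ < 1 the system is underdamped.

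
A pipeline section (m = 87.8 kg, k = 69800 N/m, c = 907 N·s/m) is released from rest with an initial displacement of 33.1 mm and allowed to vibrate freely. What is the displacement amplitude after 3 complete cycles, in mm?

ζ = c/(2√(km)) = 907/(2√(69800 × 87.8)) = 907/4951 = 0.1832.
Logarithmic decrement δ = 2πζ/√(1 − ζ²) = 2π × 0.1832/√(1 − 0.0336) = 1.171.
After n cycles, x_n/x₀ = e^(−nδ), so x_3 = 33.1 × e^(−3 × 1.171) = 33.1 × 0.02982 = 0.9871 mm.

0.987 mm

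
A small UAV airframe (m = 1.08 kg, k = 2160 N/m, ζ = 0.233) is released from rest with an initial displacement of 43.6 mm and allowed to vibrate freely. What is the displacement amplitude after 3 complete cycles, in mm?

Logarithmic decrement δ = 2πζ/√(1 − ζ²) = 2π × 0.2330/√(1 − 0.0543) = 1.505.
After n cycles, x_n/x₀ = e^(−nδ), so x_3 = 43.6 × e^(−3 × 1.505) = 43.6 × 0.01093 = 0.4765 mm.

0.477 mm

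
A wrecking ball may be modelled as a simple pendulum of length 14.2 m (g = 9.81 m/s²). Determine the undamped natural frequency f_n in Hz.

0.132 Hz

For a simple pendulum ω_n = √(g/L) = √(9.81/14.2) = √0.6908 = 0.8312 rad/s.
f_n = ω_n/(2π) = 0.8312/6.283 = 0.1323 Hz.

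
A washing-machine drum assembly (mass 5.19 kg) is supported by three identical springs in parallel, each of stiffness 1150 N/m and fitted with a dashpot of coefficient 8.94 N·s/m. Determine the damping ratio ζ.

0.0334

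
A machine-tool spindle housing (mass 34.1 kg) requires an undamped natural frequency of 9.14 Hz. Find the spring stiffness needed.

112000 N/m

ω_n = 2πf_n = 2π × 9.14 = 57.43 rad/s.
k = m·ω_n² = 34.1 × 57.43² = 34.1 × 3298 = 112500 N/m.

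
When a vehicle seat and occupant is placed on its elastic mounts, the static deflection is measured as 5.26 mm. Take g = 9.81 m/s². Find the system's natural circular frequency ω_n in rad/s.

43.2 rad/s

ω_n = √(g/δ_st) = √(9.81/0.00526) = √1865 = 43.19 rad/s.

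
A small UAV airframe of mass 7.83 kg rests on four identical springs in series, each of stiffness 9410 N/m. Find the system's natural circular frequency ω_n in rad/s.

Series springs: 1/k_eq = 4/9410, so k_eq = 9410/4 = 2352 N/m.
ω_n = √(k_eq/m) = √(2352/7.83) = √300.4 = 17.33 rad/s.

17.3 rad/s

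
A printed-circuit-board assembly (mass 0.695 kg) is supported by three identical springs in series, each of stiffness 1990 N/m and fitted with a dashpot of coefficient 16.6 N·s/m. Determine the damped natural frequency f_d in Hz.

4.53 Hz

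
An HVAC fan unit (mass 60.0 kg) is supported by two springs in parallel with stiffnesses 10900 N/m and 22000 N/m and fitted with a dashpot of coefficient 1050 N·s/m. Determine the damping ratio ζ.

Parallel springs add: k_eq = 10900 + 22000 = 32900 N/m.
ω_n = √(k_eq/m) = √(32900/60.0) = 23.42 rad/s.
Critical damping c_c = 2√(k_eq·m) = 2√(32900 × 60.0) = 2810 N·s/m, so ζ = c/c_c = 1050/2810 = 0.3737.

0.374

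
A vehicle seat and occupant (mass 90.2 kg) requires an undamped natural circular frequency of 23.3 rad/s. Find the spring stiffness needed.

49000 N/m

k = m·ω_n² = 90.2 × 23.30² = 90.2 × 542.9 = 48970 N/m.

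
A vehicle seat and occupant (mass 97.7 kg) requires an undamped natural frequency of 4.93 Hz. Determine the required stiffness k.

ω_n = 2πf_n = 2π × 4.93 = 30.98 rad/s.
k = m·ω_n² = 97.7 × 30.98² = 97.7 × 959.5 = 93750 N/m.

93700 N/m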